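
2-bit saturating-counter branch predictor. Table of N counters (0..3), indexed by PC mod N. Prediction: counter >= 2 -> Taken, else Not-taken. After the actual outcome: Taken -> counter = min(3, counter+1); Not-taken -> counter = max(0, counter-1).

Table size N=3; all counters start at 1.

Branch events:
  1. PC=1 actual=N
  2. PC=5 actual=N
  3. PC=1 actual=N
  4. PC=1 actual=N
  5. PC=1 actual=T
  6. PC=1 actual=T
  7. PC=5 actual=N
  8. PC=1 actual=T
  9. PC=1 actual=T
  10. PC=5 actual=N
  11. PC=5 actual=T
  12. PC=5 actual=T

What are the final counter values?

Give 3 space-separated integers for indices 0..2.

Answer: 1 3 2

Derivation:
Ev 1: PC=1 idx=1 pred=N actual=N -> ctr[1]=0
Ev 2: PC=5 idx=2 pred=N actual=N -> ctr[2]=0
Ev 3: PC=1 idx=1 pred=N actual=N -> ctr[1]=0
Ev 4: PC=1 idx=1 pred=N actual=N -> ctr[1]=0
Ev 5: PC=1 idx=1 pred=N actual=T -> ctr[1]=1
Ev 6: PC=1 idx=1 pred=N actual=T -> ctr[1]=2
Ev 7: PC=5 idx=2 pred=N actual=N -> ctr[2]=0
Ev 8: PC=1 idx=1 pred=T actual=T -> ctr[1]=3
Ev 9: PC=1 idx=1 pred=T actual=T -> ctr[1]=3
Ev 10: PC=5 idx=2 pred=N actual=N -> ctr[2]=0
Ev 11: PC=5 idx=2 pred=N actual=T -> ctr[2]=1
Ev 12: PC=5 idx=2 pred=N actual=T -> ctr[2]=2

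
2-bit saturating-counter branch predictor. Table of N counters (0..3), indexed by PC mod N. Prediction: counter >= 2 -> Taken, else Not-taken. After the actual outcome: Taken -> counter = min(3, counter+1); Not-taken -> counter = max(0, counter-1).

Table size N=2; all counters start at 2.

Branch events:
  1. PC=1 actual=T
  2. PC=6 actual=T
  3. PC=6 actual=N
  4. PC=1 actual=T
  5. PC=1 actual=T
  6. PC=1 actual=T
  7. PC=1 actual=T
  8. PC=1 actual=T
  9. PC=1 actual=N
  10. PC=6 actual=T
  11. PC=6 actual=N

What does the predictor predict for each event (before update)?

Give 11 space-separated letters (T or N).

Answer: T T T T T T T T T T T

Derivation:
Ev 1: PC=1 idx=1 pred=T actual=T -> ctr[1]=3
Ev 2: PC=6 idx=0 pred=T actual=T -> ctr[0]=3
Ev 3: PC=6 idx=0 pred=T actual=N -> ctr[0]=2
Ev 4: PC=1 idx=1 pred=T actual=T -> ctr[1]=3
Ev 5: PC=1 idx=1 pred=T actual=T -> ctr[1]=3
Ev 6: PC=1 idx=1 pred=T actual=T -> ctr[1]=3
Ev 7: PC=1 idx=1 pred=T actual=T -> ctr[1]=3
Ev 8: PC=1 idx=1 pred=T actual=T -> ctr[1]=3
Ev 9: PC=1 idx=1 pred=T actual=N -> ctr[1]=2
Ev 10: PC=6 idx=0 pred=T actual=T -> ctr[0]=3
Ev 11: PC=6 idx=0 pred=T actual=N -> ctr[0]=2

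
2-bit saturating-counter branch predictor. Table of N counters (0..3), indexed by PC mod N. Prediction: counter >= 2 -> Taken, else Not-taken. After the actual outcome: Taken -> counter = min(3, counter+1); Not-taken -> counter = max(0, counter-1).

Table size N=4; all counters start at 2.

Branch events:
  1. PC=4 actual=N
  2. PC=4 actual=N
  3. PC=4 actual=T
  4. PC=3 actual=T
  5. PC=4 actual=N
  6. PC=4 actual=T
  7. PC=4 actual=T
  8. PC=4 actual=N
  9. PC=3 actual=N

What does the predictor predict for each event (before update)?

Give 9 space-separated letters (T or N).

Answer: T N N T N N N T T

Derivation:
Ev 1: PC=4 idx=0 pred=T actual=N -> ctr[0]=1
Ev 2: PC=4 idx=0 pred=N actual=N -> ctr[0]=0
Ev 3: PC=4 idx=0 pred=N actual=T -> ctr[0]=1
Ev 4: PC=3 idx=3 pred=T actual=T -> ctr[3]=3
Ev 5: PC=4 idx=0 pred=N actual=N -> ctr[0]=0
Ev 6: PC=4 idx=0 pred=N actual=T -> ctr[0]=1
Ev 7: PC=4 idx=0 pred=N actual=T -> ctr[0]=2
Ev 8: PC=4 idx=0 pred=T actual=N -> ctr[0]=1
Ev 9: PC=3 idx=3 pred=T actual=N -> ctr[3]=2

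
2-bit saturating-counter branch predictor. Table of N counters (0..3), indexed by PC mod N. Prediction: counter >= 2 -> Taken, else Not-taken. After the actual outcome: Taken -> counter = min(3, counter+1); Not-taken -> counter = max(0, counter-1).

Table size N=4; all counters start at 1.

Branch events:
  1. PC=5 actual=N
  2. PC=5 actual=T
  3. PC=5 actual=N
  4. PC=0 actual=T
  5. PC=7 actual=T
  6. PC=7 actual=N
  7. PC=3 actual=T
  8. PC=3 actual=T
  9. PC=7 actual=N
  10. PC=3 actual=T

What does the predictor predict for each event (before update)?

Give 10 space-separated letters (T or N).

Answer: N N N N N T N T T T

Derivation:
Ev 1: PC=5 idx=1 pred=N actual=N -> ctr[1]=0
Ev 2: PC=5 idx=1 pred=N actual=T -> ctr[1]=1
Ev 3: PC=5 idx=1 pred=N actual=N -> ctr[1]=0
Ev 4: PC=0 idx=0 pred=N actual=T -> ctr[0]=2
Ev 5: PC=7 idx=3 pred=N actual=T -> ctr[3]=2
Ev 6: PC=7 idx=3 pred=T actual=N -> ctr[3]=1
Ev 7: PC=3 idx=3 pred=N actual=T -> ctr[3]=2
Ev 8: PC=3 idx=3 pred=T actual=T -> ctr[3]=3
Ev 9: PC=7 idx=3 pred=T actual=N -> ctr[3]=2
Ev 10: PC=3 idx=3 pred=T actual=T -> ctr[3]=3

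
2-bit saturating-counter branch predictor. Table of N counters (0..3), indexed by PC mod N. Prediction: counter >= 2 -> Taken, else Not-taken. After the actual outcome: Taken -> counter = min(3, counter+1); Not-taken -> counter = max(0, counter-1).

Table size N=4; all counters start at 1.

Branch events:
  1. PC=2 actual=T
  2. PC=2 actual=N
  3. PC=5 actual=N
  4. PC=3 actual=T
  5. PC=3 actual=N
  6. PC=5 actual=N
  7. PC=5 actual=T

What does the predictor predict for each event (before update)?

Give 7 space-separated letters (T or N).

Answer: N T N N T N N

Derivation:
Ev 1: PC=2 idx=2 pred=N actual=T -> ctr[2]=2
Ev 2: PC=2 idx=2 pred=T actual=N -> ctr[2]=1
Ev 3: PC=5 idx=1 pred=N actual=N -> ctr[1]=0
Ev 4: PC=3 idx=3 pred=N actual=T -> ctr[3]=2
Ev 5: PC=3 idx=3 pred=T actual=N -> ctr[3]=1
Ev 6: PC=5 idx=1 pred=N actual=N -> ctr[1]=0
Ev 7: PC=5 idx=1 pred=N actual=T -> ctr[1]=1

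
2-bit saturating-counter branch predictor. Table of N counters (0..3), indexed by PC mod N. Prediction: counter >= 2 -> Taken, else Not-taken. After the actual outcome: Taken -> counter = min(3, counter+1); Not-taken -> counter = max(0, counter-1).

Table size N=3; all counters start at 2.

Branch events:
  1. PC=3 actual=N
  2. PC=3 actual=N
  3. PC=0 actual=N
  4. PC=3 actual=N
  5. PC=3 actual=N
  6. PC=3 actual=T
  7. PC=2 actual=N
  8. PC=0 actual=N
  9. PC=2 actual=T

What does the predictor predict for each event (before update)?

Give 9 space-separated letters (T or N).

Ev 1: PC=3 idx=0 pred=T actual=N -> ctr[0]=1
Ev 2: PC=3 idx=0 pred=N actual=N -> ctr[0]=0
Ev 3: PC=0 idx=0 pred=N actual=N -> ctr[0]=0
Ev 4: PC=3 idx=0 pred=N actual=N -> ctr[0]=0
Ev 5: PC=3 idx=0 pred=N actual=N -> ctr[0]=0
Ev 6: PC=3 idx=0 pred=N actual=T -> ctr[0]=1
Ev 7: PC=2 idx=2 pred=T actual=N -> ctr[2]=1
Ev 8: PC=0 idx=0 pred=N actual=N -> ctr[0]=0
Ev 9: PC=2 idx=2 pred=N actual=T -> ctr[2]=2

Answer: T N N N N N T N N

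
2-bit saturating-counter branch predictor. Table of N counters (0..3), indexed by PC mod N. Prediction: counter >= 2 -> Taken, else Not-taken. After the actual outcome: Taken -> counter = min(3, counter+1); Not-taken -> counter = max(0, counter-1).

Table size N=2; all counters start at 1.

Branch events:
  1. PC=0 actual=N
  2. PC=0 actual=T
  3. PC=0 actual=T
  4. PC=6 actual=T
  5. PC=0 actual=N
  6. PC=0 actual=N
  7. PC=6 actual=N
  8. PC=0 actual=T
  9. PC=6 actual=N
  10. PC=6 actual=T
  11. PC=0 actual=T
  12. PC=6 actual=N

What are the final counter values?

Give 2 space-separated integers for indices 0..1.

Ev 1: PC=0 idx=0 pred=N actual=N -> ctr[0]=0
Ev 2: PC=0 idx=0 pred=N actual=T -> ctr[0]=1
Ev 3: PC=0 idx=0 pred=N actual=T -> ctr[0]=2
Ev 4: PC=6 idx=0 pred=T actual=T -> ctr[0]=3
Ev 5: PC=0 idx=0 pred=T actual=N -> ctr[0]=2
Ev 6: PC=0 idx=0 pred=T actual=N -> ctr[0]=1
Ev 7: PC=6 idx=0 pred=N actual=N -> ctr[0]=0
Ev 8: PC=0 idx=0 pred=N actual=T -> ctr[0]=1
Ev 9: PC=6 idx=0 pred=N actual=N -> ctr[0]=0
Ev 10: PC=6 idx=0 pred=N actual=T -> ctr[0]=1
Ev 11: PC=0 idx=0 pred=N actual=T -> ctr[0]=2
Ev 12: PC=6 idx=0 pred=T actual=N -> ctr[0]=1

Answer: 1 1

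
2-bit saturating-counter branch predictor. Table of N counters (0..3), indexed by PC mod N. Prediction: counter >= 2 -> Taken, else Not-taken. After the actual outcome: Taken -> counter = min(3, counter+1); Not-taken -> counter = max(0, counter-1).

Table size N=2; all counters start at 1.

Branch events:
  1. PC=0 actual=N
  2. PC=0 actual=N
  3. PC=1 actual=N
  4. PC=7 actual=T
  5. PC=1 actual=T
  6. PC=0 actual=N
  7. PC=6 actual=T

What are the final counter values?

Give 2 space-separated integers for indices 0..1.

Ev 1: PC=0 idx=0 pred=N actual=N -> ctr[0]=0
Ev 2: PC=0 idx=0 pred=N actual=N -> ctr[0]=0
Ev 3: PC=1 idx=1 pred=N actual=N -> ctr[1]=0
Ev 4: PC=7 idx=1 pred=N actual=T -> ctr[1]=1
Ev 5: PC=1 idx=1 pred=N actual=T -> ctr[1]=2
Ev 6: PC=0 idx=0 pred=N actual=N -> ctr[0]=0
Ev 7: PC=6 idx=0 pred=N actual=T -> ctr[0]=1

Answer: 1 2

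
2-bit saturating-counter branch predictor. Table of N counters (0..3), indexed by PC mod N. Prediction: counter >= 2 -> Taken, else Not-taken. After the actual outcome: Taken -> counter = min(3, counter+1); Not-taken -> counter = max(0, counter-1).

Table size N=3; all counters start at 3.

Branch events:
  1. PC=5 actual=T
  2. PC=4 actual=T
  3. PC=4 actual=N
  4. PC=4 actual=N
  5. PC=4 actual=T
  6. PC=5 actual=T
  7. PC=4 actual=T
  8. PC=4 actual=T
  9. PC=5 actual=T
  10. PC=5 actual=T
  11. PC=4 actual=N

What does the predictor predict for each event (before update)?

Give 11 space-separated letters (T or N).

Answer: T T T T N T T T T T T

Derivation:
Ev 1: PC=5 idx=2 pred=T actual=T -> ctr[2]=3
Ev 2: PC=4 idx=1 pred=T actual=T -> ctr[1]=3
Ev 3: PC=4 idx=1 pred=T actual=N -> ctr[1]=2
Ev 4: PC=4 idx=1 pred=T actual=N -> ctr[1]=1
Ev 5: PC=4 idx=1 pred=N actual=T -> ctr[1]=2
Ev 6: PC=5 idx=2 pred=T actual=T -> ctr[2]=3
Ev 7: PC=4 idx=1 pred=T actual=T -> ctr[1]=3
Ev 8: PC=4 idx=1 pred=T actual=T -> ctr[1]=3
Ev 9: PC=5 idx=2 pred=T actual=T -> ctr[2]=3
Ev 10: PC=5 idx=2 pred=T actual=T -> ctr[2]=3
Ev 11: PC=4 idx=1 pred=T actual=N -> ctr[1]=2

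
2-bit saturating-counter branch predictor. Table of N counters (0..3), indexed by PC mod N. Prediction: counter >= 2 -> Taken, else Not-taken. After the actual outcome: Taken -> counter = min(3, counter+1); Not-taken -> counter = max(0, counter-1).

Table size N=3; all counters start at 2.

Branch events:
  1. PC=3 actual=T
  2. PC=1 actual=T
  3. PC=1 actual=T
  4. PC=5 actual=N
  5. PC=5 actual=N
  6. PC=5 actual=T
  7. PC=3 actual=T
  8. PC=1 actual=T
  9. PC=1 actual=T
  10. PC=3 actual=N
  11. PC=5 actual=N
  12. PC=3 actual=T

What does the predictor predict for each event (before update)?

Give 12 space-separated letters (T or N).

Answer: T T T T N N T T T T N T

Derivation:
Ev 1: PC=3 idx=0 pred=T actual=T -> ctr[0]=3
Ev 2: PC=1 idx=1 pred=T actual=T -> ctr[1]=3
Ev 3: PC=1 idx=1 pred=T actual=T -> ctr[1]=3
Ev 4: PC=5 idx=2 pred=T actual=N -> ctr[2]=1
Ev 5: PC=5 idx=2 pred=N actual=N -> ctr[2]=0
Ev 6: PC=5 idx=2 pred=N actual=T -> ctr[2]=1
Ev 7: PC=3 idx=0 pred=T actual=T -> ctr[0]=3
Ev 8: PC=1 idx=1 pred=T actual=T -> ctr[1]=3
Ev 9: PC=1 idx=1 pred=T actual=T -> ctr[1]=3
Ev 10: PC=3 idx=0 pred=T actual=N -> ctr[0]=2
Ev 11: PC=5 idx=2 pred=N actual=N -> ctr[2]=0
Ev 12: PC=3 idx=0 pred=T actual=T -> ctr[0]=3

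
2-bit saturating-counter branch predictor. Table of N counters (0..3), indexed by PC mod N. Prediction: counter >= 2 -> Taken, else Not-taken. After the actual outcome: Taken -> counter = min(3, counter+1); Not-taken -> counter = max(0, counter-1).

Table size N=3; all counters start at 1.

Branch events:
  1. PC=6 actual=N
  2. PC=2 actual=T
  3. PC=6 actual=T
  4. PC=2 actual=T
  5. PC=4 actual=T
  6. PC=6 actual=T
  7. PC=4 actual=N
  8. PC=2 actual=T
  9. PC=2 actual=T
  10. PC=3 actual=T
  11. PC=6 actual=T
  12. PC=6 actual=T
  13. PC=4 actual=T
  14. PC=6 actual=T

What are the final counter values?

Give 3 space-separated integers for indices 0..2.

Ev 1: PC=6 idx=0 pred=N actual=N -> ctr[0]=0
Ev 2: PC=2 idx=2 pred=N actual=T -> ctr[2]=2
Ev 3: PC=6 idx=0 pred=N actual=T -> ctr[0]=1
Ev 4: PC=2 idx=2 pred=T actual=T -> ctr[2]=3
Ev 5: PC=4 idx=1 pred=N actual=T -> ctr[1]=2
Ev 6: PC=6 idx=0 pred=N actual=T -> ctr[0]=2
Ev 7: PC=4 idx=1 pred=T actual=N -> ctr[1]=1
Ev 8: PC=2 idx=2 pred=T actual=T -> ctr[2]=3
Ev 9: PC=2 idx=2 pred=T actual=T -> ctr[2]=3
Ev 10: PC=3 idx=0 pred=T actual=T -> ctr[0]=3
Ev 11: PC=6 idx=0 pred=T actual=T -> ctr[0]=3
Ev 12: PC=6 idx=0 pred=T actual=T -> ctr[0]=3
Ev 13: PC=4 idx=1 pred=N actual=T -> ctr[1]=2
Ev 14: PC=6 idx=0 pred=T actual=T -> ctr[0]=3

Answer: 3 2 3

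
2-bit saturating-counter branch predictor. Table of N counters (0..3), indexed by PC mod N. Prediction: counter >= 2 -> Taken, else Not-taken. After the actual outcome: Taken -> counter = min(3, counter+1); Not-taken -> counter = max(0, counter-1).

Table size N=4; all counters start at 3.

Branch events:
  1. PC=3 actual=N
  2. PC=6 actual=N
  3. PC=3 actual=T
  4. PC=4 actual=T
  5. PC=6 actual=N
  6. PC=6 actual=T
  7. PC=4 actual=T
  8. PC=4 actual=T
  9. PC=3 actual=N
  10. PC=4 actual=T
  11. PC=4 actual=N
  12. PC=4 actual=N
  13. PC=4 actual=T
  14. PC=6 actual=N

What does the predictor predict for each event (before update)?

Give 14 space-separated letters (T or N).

Ev 1: PC=3 idx=3 pred=T actual=N -> ctr[3]=2
Ev 2: PC=6 idx=2 pred=T actual=N -> ctr[2]=2
Ev 3: PC=3 idx=3 pred=T actual=T -> ctr[3]=3
Ev 4: PC=4 idx=0 pred=T actual=T -> ctr[0]=3
Ev 5: PC=6 idx=2 pred=T actual=N -> ctr[2]=1
Ev 6: PC=6 idx=2 pred=N actual=T -> ctr[2]=2
Ev 7: PC=4 idx=0 pred=T actual=T -> ctr[0]=3
Ev 8: PC=4 idx=0 pred=T actual=T -> ctr[0]=3
Ev 9: PC=3 idx=3 pred=T actual=N -> ctr[3]=2
Ev 10: PC=4 idx=0 pred=T actual=T -> ctr[0]=3
Ev 11: PC=4 idx=0 pred=T actual=N -> ctr[0]=2
Ev 12: PC=4 idx=0 pred=T actual=N -> ctr[0]=1
Ev 13: PC=4 idx=0 pred=N actual=T -> ctr[0]=2
Ev 14: PC=6 idx=2 pred=T actual=N -> ctr[2]=1

Answer: T T T T T N T T T T T T N T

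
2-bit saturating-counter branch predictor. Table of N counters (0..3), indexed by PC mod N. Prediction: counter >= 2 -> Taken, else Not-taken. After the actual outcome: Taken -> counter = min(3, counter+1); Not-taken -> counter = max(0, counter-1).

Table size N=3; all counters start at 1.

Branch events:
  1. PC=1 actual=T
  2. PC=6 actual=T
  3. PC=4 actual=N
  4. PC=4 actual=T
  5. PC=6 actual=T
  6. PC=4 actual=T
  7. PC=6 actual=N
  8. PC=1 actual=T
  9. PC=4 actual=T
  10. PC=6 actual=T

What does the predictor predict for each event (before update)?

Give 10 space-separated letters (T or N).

Ev 1: PC=1 idx=1 pred=N actual=T -> ctr[1]=2
Ev 2: PC=6 idx=0 pred=N actual=T -> ctr[0]=2
Ev 3: PC=4 idx=1 pred=T actual=N -> ctr[1]=1
Ev 4: PC=4 idx=1 pred=N actual=T -> ctr[1]=2
Ev 5: PC=6 idx=0 pred=T actual=T -> ctr[0]=3
Ev 6: PC=4 idx=1 pred=T actual=T -> ctr[1]=3
Ev 7: PC=6 idx=0 pred=T actual=N -> ctr[0]=2
Ev 8: PC=1 idx=1 pred=T actual=T -> ctr[1]=3
Ev 9: PC=4 idx=1 pred=T actual=T -> ctr[1]=3
Ev 10: PC=6 idx=0 pred=T actual=T -> ctr[0]=3

Answer: N N T N T T T T T T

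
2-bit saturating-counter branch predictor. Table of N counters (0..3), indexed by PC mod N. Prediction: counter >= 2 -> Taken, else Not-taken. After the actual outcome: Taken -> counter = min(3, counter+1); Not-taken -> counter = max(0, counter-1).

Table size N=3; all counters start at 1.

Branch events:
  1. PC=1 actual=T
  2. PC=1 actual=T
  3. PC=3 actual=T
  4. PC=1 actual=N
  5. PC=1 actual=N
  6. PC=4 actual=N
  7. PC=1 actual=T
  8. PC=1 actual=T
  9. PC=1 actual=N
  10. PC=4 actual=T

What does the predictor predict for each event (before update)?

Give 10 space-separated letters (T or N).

Ev 1: PC=1 idx=1 pred=N actual=T -> ctr[1]=2
Ev 2: PC=1 idx=1 pred=T actual=T -> ctr[1]=3
Ev 3: PC=3 idx=0 pred=N actual=T -> ctr[0]=2
Ev 4: PC=1 idx=1 pred=T actual=N -> ctr[1]=2
Ev 5: PC=1 idx=1 pred=T actual=N -> ctr[1]=1
Ev 6: PC=4 idx=1 pred=N actual=N -> ctr[1]=0
Ev 7: PC=1 idx=1 pred=N actual=T -> ctr[1]=1
Ev 8: PC=1 idx=1 pred=N actual=T -> ctr[1]=2
Ev 9: PC=1 idx=1 pred=T actual=N -> ctr[1]=1
Ev 10: PC=4 idx=1 pred=N actual=T -> ctr[1]=2

Answer: N T N T T N N N T N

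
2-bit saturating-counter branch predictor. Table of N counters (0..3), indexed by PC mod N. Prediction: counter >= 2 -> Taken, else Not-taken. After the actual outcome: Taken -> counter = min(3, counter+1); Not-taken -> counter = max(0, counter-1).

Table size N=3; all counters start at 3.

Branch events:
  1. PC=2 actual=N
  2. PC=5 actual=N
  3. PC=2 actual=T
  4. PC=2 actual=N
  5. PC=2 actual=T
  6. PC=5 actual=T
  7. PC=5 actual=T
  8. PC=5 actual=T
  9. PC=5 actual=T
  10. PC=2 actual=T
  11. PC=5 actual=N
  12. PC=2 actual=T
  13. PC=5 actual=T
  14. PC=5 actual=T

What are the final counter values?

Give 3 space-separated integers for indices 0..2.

Ev 1: PC=2 idx=2 pred=T actual=N -> ctr[2]=2
Ev 2: PC=5 idx=2 pred=T actual=N -> ctr[2]=1
Ev 3: PC=2 idx=2 pred=N actual=T -> ctr[2]=2
Ev 4: PC=2 idx=2 pred=T actual=N -> ctr[2]=1
Ev 5: PC=2 idx=2 pred=N actual=T -> ctr[2]=2
Ev 6: PC=5 idx=2 pred=T actual=T -> ctr[2]=3
Ev 7: PC=5 idx=2 pred=T actual=T -> ctr[2]=3
Ev 8: PC=5 idx=2 pred=T actual=T -> ctr[2]=3
Ev 9: PC=5 idx=2 pred=T actual=T -> ctr[2]=3
Ev 10: PC=2 idx=2 pred=T actual=T -> ctr[2]=3
Ev 11: PC=5 idx=2 pred=T actual=N -> ctr[2]=2
Ev 12: PC=2 idx=2 pred=T actual=T -> ctr[2]=3
Ev 13: PC=5 idx=2 pred=T actual=T -> ctr[2]=3
Ev 14: PC=5 idx=2 pred=T actual=T -> ctr[2]=3

Answer: 3 3 3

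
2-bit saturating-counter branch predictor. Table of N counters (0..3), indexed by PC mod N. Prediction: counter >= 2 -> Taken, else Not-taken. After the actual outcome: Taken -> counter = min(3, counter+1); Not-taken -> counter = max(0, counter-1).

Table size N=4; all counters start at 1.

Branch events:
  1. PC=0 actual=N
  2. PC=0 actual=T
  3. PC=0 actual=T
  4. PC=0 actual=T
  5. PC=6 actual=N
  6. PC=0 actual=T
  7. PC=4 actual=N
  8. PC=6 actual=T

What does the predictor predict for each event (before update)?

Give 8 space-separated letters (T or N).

Answer: N N N T N T T N

Derivation:
Ev 1: PC=0 idx=0 pred=N actual=N -> ctr[0]=0
Ev 2: PC=0 idx=0 pred=N actual=T -> ctr[0]=1
Ev 3: PC=0 idx=0 pred=N actual=T -> ctr[0]=2
Ev 4: PC=0 idx=0 pred=T actual=T -> ctr[0]=3
Ev 5: PC=6 idx=2 pred=N actual=N -> ctr[2]=0
Ev 6: PC=0 idx=0 pred=T actual=T -> ctr[0]=3
Ev 7: PC=4 idx=0 pred=T actual=N -> ctr[0]=2
Ev 8: PC=6 idx=2 pred=N actual=T -> ctr[2]=1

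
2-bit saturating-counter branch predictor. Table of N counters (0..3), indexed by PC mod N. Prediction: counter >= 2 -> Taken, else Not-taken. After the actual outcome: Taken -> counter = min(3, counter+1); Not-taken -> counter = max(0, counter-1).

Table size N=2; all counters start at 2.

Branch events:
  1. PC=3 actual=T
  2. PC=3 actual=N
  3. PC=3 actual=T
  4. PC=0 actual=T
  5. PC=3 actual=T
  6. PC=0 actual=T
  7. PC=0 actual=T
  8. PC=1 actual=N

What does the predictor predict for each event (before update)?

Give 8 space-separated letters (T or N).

Answer: T T T T T T T T

Derivation:
Ev 1: PC=3 idx=1 pred=T actual=T -> ctr[1]=3
Ev 2: PC=3 idx=1 pred=T actual=N -> ctr[1]=2
Ev 3: PC=3 idx=1 pred=T actual=T -> ctr[1]=3
Ev 4: PC=0 idx=0 pred=T actual=T -> ctr[0]=3
Ev 5: PC=3 idx=1 pred=T actual=T -> ctr[1]=3
Ev 6: PC=0 idx=0 pred=T actual=T -> ctr[0]=3
Ev 7: PC=0 idx=0 pred=T actual=T -> ctr[0]=3
Ev 8: PC=1 idx=1 pred=T actual=N -> ctr[1]=2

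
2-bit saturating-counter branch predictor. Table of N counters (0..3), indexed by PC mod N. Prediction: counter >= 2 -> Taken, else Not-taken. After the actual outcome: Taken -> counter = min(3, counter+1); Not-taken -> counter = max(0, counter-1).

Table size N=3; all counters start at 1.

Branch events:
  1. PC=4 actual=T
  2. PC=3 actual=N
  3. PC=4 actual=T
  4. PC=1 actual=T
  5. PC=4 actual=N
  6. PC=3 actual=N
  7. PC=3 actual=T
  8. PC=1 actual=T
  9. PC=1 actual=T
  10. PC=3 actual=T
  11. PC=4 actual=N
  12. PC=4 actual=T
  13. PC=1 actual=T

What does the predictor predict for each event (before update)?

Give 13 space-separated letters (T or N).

Answer: N N T T T N N T T N T T T

Derivation:
Ev 1: PC=4 idx=1 pred=N actual=T -> ctr[1]=2
Ev 2: PC=3 idx=0 pred=N actual=N -> ctr[0]=0
Ev 3: PC=4 idx=1 pred=T actual=T -> ctr[1]=3
Ev 4: PC=1 idx=1 pred=T actual=T -> ctr[1]=3
Ev 5: PC=4 idx=1 pred=T actual=N -> ctr[1]=2
Ev 6: PC=3 idx=0 pred=N actual=N -> ctr[0]=0
Ev 7: PC=3 idx=0 pred=N actual=T -> ctr[0]=1
Ev 8: PC=1 idx=1 pred=T actual=T -> ctr[1]=3
Ev 9: PC=1 idx=1 pred=T actual=T -> ctr[1]=3
Ev 10: PC=3 idx=0 pred=N actual=T -> ctr[0]=2
Ev 11: PC=4 idx=1 pred=T actual=N -> ctr[1]=2
Ev 12: PC=4 idx=1 pred=T actual=T -> ctr[1]=3
Ev 13: PC=1 idx=1 pred=T actual=T -> ctr[1]=3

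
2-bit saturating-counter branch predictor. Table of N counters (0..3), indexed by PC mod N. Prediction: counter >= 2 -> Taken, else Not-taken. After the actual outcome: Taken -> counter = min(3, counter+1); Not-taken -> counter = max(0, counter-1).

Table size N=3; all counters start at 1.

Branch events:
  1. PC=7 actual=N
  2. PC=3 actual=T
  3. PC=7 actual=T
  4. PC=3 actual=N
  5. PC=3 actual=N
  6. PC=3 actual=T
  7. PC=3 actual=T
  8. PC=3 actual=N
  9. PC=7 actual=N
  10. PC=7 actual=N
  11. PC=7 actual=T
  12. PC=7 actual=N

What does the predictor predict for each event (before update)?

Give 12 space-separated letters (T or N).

Ev 1: PC=7 idx=1 pred=N actual=N -> ctr[1]=0
Ev 2: PC=3 idx=0 pred=N actual=T -> ctr[0]=2
Ev 3: PC=7 idx=1 pred=N actual=T -> ctr[1]=1
Ev 4: PC=3 idx=0 pred=T actual=N -> ctr[0]=1
Ev 5: PC=3 idx=0 pred=N actual=N -> ctr[0]=0
Ev 6: PC=3 idx=0 pred=N actual=T -> ctr[0]=1
Ev 7: PC=3 idx=0 pred=N actual=T -> ctr[0]=2
Ev 8: PC=3 idx=0 pred=T actual=N -> ctr[0]=1
Ev 9: PC=7 idx=1 pred=N actual=N -> ctr[1]=0
Ev 10: PC=7 idx=1 pred=N actual=N -> ctr[1]=0
Ev 11: PC=7 idx=1 pred=N actual=T -> ctr[1]=1
Ev 12: PC=7 idx=1 pred=N actual=N -> ctr[1]=0

Answer: N N N T N N N T N N N N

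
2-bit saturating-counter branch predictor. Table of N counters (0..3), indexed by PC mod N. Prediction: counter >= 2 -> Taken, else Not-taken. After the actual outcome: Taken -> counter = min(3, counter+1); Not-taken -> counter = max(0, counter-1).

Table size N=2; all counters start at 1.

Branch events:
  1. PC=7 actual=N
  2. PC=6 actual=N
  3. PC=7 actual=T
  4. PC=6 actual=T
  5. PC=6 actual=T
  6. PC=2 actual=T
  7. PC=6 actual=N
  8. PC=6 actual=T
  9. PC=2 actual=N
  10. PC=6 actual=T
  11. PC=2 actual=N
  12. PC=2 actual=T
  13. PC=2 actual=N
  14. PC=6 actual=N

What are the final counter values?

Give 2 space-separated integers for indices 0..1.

Answer: 1 1

Derivation:
Ev 1: PC=7 idx=1 pred=N actual=N -> ctr[1]=0
Ev 2: PC=6 idx=0 pred=N actual=N -> ctr[0]=0
Ev 3: PC=7 idx=1 pred=N actual=T -> ctr[1]=1
Ev 4: PC=6 idx=0 pred=N actual=T -> ctr[0]=1
Ev 5: PC=6 idx=0 pred=N actual=T -> ctr[0]=2
Ev 6: PC=2 idx=0 pred=T actual=T -> ctr[0]=3
Ev 7: PC=6 idx=0 pred=T actual=N -> ctr[0]=2
Ev 8: PC=6 idx=0 pred=T actual=T -> ctr[0]=3
Ev 9: PC=2 idx=0 pred=T actual=N -> ctr[0]=2
Ev 10: PC=6 idx=0 pred=T actual=T -> ctr[0]=3
Ev 11: PC=2 idx=0 pred=T actual=N -> ctr[0]=2
Ev 12: PC=2 idx=0 pred=T actual=T -> ctr[0]=3
Ev 13: PC=2 idx=0 pred=T actual=N -> ctr[0]=2
Ev 14: PC=6 idx=0 pred=T actual=N -> ctr[0]=1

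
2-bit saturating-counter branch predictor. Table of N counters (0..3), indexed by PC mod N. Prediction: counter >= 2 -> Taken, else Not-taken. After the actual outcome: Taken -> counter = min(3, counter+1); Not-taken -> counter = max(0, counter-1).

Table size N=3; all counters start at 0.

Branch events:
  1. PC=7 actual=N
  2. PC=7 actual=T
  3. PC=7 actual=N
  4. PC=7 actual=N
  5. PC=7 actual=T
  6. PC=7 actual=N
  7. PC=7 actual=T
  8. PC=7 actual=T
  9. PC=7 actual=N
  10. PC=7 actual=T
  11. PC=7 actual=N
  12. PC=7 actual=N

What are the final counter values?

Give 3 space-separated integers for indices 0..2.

Answer: 0 0 0

Derivation:
Ev 1: PC=7 idx=1 pred=N actual=N -> ctr[1]=0
Ev 2: PC=7 idx=1 pred=N actual=T -> ctr[1]=1
Ev 3: PC=7 idx=1 pred=N actual=N -> ctr[1]=0
Ev 4: PC=7 idx=1 pred=N actual=N -> ctr[1]=0
Ev 5: PC=7 idx=1 pred=N actual=T -> ctr[1]=1
Ev 6: PC=7 idx=1 pred=N actual=N -> ctr[1]=0
Ev 7: PC=7 idx=1 pred=N actual=T -> ctr[1]=1
Ev 8: PC=7 idx=1 pred=N actual=T -> ctr[1]=2
Ev 9: PC=7 idx=1 pred=T actual=N -> ctr[1]=1
Ev 10: PC=7 idx=1 pred=N actual=T -> ctr[1]=2
Ev 11: PC=7 idx=1 pred=T actual=N -> ctr[1]=1
Ev 12: PC=7 idx=1 pred=N actual=N -> ctr[1]=0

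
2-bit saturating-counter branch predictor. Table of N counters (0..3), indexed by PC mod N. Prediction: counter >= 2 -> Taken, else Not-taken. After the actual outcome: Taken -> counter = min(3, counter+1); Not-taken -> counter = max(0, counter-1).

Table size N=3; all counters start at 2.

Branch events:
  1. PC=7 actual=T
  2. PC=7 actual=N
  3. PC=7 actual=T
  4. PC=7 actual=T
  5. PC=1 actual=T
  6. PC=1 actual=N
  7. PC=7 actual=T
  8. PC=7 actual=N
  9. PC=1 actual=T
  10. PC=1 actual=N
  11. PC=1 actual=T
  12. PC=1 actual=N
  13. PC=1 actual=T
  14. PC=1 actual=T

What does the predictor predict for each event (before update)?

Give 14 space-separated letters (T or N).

Ev 1: PC=7 idx=1 pred=T actual=T -> ctr[1]=3
Ev 2: PC=7 idx=1 pred=T actual=N -> ctr[1]=2
Ev 3: PC=7 idx=1 pred=T actual=T -> ctr[1]=3
Ev 4: PC=7 idx=1 pred=T actual=T -> ctr[1]=3
Ev 5: PC=1 idx=1 pred=T actual=T -> ctr[1]=3
Ev 6: PC=1 idx=1 pred=T actual=N -> ctr[1]=2
Ev 7: PC=7 idx=1 pred=T actual=T -> ctr[1]=3
Ev 8: PC=7 idx=1 pred=T actual=N -> ctr[1]=2
Ev 9: PC=1 idx=1 pred=T actual=T -> ctr[1]=3
Ev 10: PC=1 idx=1 pred=T actual=N -> ctr[1]=2
Ev 11: PC=1 idx=1 pred=T actual=T -> ctr[1]=3
Ev 12: PC=1 idx=1 pred=T actual=N -> ctr[1]=2
Ev 13: PC=1 idx=1 pred=T actual=T -> ctr[1]=3
Ev 14: PC=1 idx=1 pred=T actual=T -> ctr[1]=3

Answer: T T T T T T T T T T T T T T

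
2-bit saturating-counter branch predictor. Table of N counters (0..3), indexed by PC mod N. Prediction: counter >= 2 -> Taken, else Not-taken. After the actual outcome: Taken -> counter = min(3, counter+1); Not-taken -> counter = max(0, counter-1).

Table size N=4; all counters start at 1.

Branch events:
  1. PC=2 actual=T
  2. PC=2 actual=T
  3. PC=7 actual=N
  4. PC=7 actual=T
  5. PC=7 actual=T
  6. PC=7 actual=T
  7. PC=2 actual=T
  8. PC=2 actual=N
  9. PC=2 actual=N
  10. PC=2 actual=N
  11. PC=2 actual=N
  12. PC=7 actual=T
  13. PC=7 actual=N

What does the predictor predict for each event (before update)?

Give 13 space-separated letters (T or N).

Answer: N T N N N T T T T N N T T

Derivation:
Ev 1: PC=2 idx=2 pred=N actual=T -> ctr[2]=2
Ev 2: PC=2 idx=2 pred=T actual=T -> ctr[2]=3
Ev 3: PC=7 idx=3 pred=N actual=N -> ctr[3]=0
Ev 4: PC=7 idx=3 pred=N actual=T -> ctr[3]=1
Ev 5: PC=7 idx=3 pred=N actual=T -> ctr[3]=2
Ev 6: PC=7 idx=3 pred=T actual=T -> ctr[3]=3
Ev 7: PC=2 idx=2 pred=T actual=T -> ctr[2]=3
Ev 8: PC=2 idx=2 pred=T actual=N -> ctr[2]=2
Ev 9: PC=2 idx=2 pred=T actual=N -> ctr[2]=1
Ev 10: PC=2 idx=2 pred=N actual=N -> ctr[2]=0
Ev 11: PC=2 idx=2 pred=N actual=N -> ctr[2]=0
Ev 12: PC=7 idx=3 pred=T actual=T -> ctr[3]=3
Ev 13: PC=7 idx=3 pred=T actual=N -> ctr[3]=2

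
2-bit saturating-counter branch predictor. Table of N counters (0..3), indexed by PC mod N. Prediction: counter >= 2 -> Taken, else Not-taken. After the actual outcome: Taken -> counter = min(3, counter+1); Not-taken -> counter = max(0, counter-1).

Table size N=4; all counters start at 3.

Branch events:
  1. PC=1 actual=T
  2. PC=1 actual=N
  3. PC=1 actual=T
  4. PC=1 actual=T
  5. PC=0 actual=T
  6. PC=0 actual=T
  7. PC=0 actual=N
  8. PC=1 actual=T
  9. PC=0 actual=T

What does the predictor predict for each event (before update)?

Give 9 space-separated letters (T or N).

Ev 1: PC=1 idx=1 pred=T actual=T -> ctr[1]=3
Ev 2: PC=1 idx=1 pred=T actual=N -> ctr[1]=2
Ev 3: PC=1 idx=1 pred=T actual=T -> ctr[1]=3
Ev 4: PC=1 idx=1 pred=T actual=T -> ctr[1]=3
Ev 5: PC=0 idx=0 pred=T actual=T -> ctr[0]=3
Ev 6: PC=0 idx=0 pred=T actual=T -> ctr[0]=3
Ev 7: PC=0 idx=0 pred=T actual=N -> ctr[0]=2
Ev 8: PC=1 idx=1 pred=T actual=T -> ctr[1]=3
Ev 9: PC=0 idx=0 pred=T actual=T -> ctr[0]=3

Answer: T T T T T T T T T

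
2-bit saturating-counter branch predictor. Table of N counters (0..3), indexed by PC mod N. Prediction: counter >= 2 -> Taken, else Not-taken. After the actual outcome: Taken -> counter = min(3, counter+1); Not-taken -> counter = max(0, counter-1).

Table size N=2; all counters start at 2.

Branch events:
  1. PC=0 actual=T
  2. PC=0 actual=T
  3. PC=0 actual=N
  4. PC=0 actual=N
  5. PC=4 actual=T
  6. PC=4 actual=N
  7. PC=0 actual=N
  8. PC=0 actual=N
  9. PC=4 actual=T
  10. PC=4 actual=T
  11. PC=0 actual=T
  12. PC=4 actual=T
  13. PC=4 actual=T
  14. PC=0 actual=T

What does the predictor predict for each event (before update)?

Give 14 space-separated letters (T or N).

Answer: T T T T N T N N N N T T T T

Derivation:
Ev 1: PC=0 idx=0 pred=T actual=T -> ctr[0]=3
Ev 2: PC=0 idx=0 pred=T actual=T -> ctr[0]=3
Ev 3: PC=0 idx=0 pred=T actual=N -> ctr[0]=2
Ev 4: PC=0 idx=0 pred=T actual=N -> ctr[0]=1
Ev 5: PC=4 idx=0 pred=N actual=T -> ctr[0]=2
Ev 6: PC=4 idx=0 pred=T actual=N -> ctr[0]=1
Ev 7: PC=0 idx=0 pred=N actual=N -> ctr[0]=0
Ev 8: PC=0 idx=0 pred=N actual=N -> ctr[0]=0
Ev 9: PC=4 idx=0 pred=N actual=T -> ctr[0]=1
Ev 10: PC=4 idx=0 pred=N actual=T -> ctr[0]=2
Ev 11: PC=0 idx=0 pred=T actual=T -> ctr[0]=3
Ev 12: PC=4 idx=0 pred=T actual=T -> ctr[0]=3
Ev 13: PC=4 idx=0 pred=T actual=T -> ctr[0]=3
Ev 14: PC=0 idx=0 pred=T actual=T -> ctr[0]=3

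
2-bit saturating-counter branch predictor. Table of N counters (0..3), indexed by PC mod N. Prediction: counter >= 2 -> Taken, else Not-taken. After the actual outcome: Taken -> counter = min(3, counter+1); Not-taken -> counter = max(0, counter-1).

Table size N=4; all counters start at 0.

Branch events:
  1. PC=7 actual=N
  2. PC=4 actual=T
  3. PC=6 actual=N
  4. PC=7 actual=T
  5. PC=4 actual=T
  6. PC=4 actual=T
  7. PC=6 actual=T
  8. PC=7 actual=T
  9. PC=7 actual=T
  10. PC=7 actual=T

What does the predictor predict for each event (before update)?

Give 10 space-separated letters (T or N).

Answer: N N N N N T N N T T

Derivation:
Ev 1: PC=7 idx=3 pred=N actual=N -> ctr[3]=0
Ev 2: PC=4 idx=0 pred=N actual=T -> ctr[0]=1
Ev 3: PC=6 idx=2 pred=N actual=N -> ctr[2]=0
Ev 4: PC=7 idx=3 pred=N actual=T -> ctr[3]=1
Ev 5: PC=4 idx=0 pred=N actual=T -> ctr[0]=2
Ev 6: PC=4 idx=0 pred=T actual=T -> ctr[0]=3
Ev 7: PC=6 idx=2 pred=N actual=T -> ctr[2]=1
Ev 8: PC=7 idx=3 pred=N actual=T -> ctr[3]=2
Ev 9: PC=7 idx=3 pred=T actual=T -> ctr[3]=3
Ev 10: PC=7 idx=3 pred=T actual=T -> ctr[3]=3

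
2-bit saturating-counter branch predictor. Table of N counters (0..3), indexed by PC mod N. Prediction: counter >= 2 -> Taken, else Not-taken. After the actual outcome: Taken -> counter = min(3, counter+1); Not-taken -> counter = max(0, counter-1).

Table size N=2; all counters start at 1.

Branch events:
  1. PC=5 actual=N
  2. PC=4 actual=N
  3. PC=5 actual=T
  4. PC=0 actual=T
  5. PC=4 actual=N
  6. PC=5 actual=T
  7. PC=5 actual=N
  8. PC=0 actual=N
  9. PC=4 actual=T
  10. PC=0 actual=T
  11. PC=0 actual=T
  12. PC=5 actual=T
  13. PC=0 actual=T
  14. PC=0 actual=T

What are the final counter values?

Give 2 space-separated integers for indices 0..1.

Answer: 3 2

Derivation:
Ev 1: PC=5 idx=1 pred=N actual=N -> ctr[1]=0
Ev 2: PC=4 idx=0 pred=N actual=N -> ctr[0]=0
Ev 3: PC=5 idx=1 pred=N actual=T -> ctr[1]=1
Ev 4: PC=0 idx=0 pred=N actual=T -> ctr[0]=1
Ev 5: PC=4 idx=0 pred=N actual=N -> ctr[0]=0
Ev 6: PC=5 idx=1 pred=N actual=T -> ctr[1]=2
Ev 7: PC=5 idx=1 pred=T actual=N -> ctr[1]=1
Ev 8: PC=0 idx=0 pred=N actual=N -> ctr[0]=0
Ev 9: PC=4 idx=0 pred=N actual=T -> ctr[0]=1
Ev 10: PC=0 idx=0 pred=N actual=T -> ctr[0]=2
Ev 11: PC=0 idx=0 pred=T actual=T -> ctr[0]=3
Ev 12: PC=5 idx=1 pred=N actual=T -> ctr[1]=2
Ev 13: PC=0 idx=0 pred=T actual=T -> ctr[0]=3
Ev 14: PC=0 idx=0 pred=T actual=T -> ctr[0]=3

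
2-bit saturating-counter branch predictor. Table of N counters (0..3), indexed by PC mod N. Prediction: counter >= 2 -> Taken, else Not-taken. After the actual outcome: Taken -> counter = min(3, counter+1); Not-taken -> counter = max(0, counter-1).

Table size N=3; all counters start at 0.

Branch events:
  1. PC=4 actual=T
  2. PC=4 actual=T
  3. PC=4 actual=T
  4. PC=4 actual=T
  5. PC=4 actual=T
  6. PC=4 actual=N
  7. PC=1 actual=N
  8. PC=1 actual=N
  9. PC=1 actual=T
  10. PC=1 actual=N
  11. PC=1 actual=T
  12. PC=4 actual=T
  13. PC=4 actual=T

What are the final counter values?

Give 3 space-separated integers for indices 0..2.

Ev 1: PC=4 idx=1 pred=N actual=T -> ctr[1]=1
Ev 2: PC=4 idx=1 pred=N actual=T -> ctr[1]=2
Ev 3: PC=4 idx=1 pred=T actual=T -> ctr[1]=3
Ev 4: PC=4 idx=1 pred=T actual=T -> ctr[1]=3
Ev 5: PC=4 idx=1 pred=T actual=T -> ctr[1]=3
Ev 6: PC=4 idx=1 pred=T actual=N -> ctr[1]=2
Ev 7: PC=1 idx=1 pred=T actual=N -> ctr[1]=1
Ev 8: PC=1 idx=1 pred=N actual=N -> ctr[1]=0
Ev 9: PC=1 idx=1 pred=N actual=T -> ctr[1]=1
Ev 10: PC=1 idx=1 pred=N actual=N -> ctr[1]=0
Ev 11: PC=1 idx=1 pred=N actual=T -> ctr[1]=1
Ev 12: PC=4 idx=1 pred=N actual=T -> ctr[1]=2
Ev 13: PC=4 idx=1 pred=T actual=T -> ctr[1]=3

Answer: 0 3 0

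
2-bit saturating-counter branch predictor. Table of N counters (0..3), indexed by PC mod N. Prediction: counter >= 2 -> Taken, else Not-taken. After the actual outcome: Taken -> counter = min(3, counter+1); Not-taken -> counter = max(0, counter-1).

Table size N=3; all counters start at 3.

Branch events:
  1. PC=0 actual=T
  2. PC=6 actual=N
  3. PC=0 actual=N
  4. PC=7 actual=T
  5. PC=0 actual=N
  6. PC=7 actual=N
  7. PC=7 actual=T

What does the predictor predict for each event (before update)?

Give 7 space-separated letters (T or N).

Answer: T T T T N T T

Derivation:
Ev 1: PC=0 idx=0 pred=T actual=T -> ctr[0]=3
Ev 2: PC=6 idx=0 pred=T actual=N -> ctr[0]=2
Ev 3: PC=0 idx=0 pred=T actual=N -> ctr[0]=1
Ev 4: PC=7 idx=1 pred=T actual=T -> ctr[1]=3
Ev 5: PC=0 idx=0 pred=N actual=N -> ctr[0]=0
Ev 6: PC=7 idx=1 pred=T actual=N -> ctr[1]=2
Ev 7: PC=7 idx=1 pred=T actual=T -> ctr[1]=3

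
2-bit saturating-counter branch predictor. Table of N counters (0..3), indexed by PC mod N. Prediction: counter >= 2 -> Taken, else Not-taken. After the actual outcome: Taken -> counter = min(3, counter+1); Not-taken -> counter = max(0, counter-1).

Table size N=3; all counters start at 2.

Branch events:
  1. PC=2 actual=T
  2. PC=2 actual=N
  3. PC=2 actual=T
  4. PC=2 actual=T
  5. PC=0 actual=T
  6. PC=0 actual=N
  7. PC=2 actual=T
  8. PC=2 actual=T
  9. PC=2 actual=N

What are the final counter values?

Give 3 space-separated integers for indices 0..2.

Answer: 2 2 2

Derivation:
Ev 1: PC=2 idx=2 pred=T actual=T -> ctr[2]=3
Ev 2: PC=2 idx=2 pred=T actual=N -> ctr[2]=2
Ev 3: PC=2 idx=2 pred=T actual=T -> ctr[2]=3
Ev 4: PC=2 idx=2 pred=T actual=T -> ctr[2]=3
Ev 5: PC=0 idx=0 pred=T actual=T -> ctr[0]=3
Ev 6: PC=0 idx=0 pred=T actual=N -> ctr[0]=2
Ev 7: PC=2 idx=2 pred=T actual=T -> ctr[2]=3
Ev 8: PC=2 idx=2 pred=T actual=T -> ctr[2]=3
Ev 9: PC=2 idx=2 pred=T actual=N -> ctr[2]=2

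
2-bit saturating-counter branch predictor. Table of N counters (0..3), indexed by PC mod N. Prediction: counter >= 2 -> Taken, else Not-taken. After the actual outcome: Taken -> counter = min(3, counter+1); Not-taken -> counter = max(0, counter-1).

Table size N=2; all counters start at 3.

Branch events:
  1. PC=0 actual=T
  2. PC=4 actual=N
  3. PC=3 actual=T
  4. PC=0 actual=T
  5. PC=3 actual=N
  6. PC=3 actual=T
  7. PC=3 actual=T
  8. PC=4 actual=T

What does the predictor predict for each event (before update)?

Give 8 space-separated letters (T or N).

Ev 1: PC=0 idx=0 pred=T actual=T -> ctr[0]=3
Ev 2: PC=4 idx=0 pred=T actual=N -> ctr[0]=2
Ev 3: PC=3 idx=1 pred=T actual=T -> ctr[1]=3
Ev 4: PC=0 idx=0 pred=T actual=T -> ctr[0]=3
Ev 5: PC=3 idx=1 pred=T actual=N -> ctr[1]=2
Ev 6: PC=3 idx=1 pred=T actual=T -> ctr[1]=3
Ev 7: PC=3 idx=1 pred=T actual=T -> ctr[1]=3
Ev 8: PC=4 idx=0 pred=T actual=T -> ctr[0]=3

Answer: T T T T T T T T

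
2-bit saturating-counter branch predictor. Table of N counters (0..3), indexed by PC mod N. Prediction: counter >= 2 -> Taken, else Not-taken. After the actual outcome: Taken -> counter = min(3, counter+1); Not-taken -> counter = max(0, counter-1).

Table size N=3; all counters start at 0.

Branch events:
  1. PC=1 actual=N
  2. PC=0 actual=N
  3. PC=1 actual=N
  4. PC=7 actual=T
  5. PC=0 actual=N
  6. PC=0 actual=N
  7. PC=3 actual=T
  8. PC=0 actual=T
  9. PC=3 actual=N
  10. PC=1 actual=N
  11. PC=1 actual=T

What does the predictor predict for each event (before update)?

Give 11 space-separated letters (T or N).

Ev 1: PC=1 idx=1 pred=N actual=N -> ctr[1]=0
Ev 2: PC=0 idx=0 pred=N actual=N -> ctr[0]=0
Ev 3: PC=1 idx=1 pred=N actual=N -> ctr[1]=0
Ev 4: PC=7 idx=1 pred=N actual=T -> ctr[1]=1
Ev 5: PC=0 idx=0 pred=N actual=N -> ctr[0]=0
Ev 6: PC=0 idx=0 pred=N actual=N -> ctr[0]=0
Ev 7: PC=3 idx=0 pred=N actual=T -> ctr[0]=1
Ev 8: PC=0 idx=0 pred=N actual=T -> ctr[0]=2
Ev 9: PC=3 idx=0 pred=T actual=N -> ctr[0]=1
Ev 10: PC=1 idx=1 pred=N actual=N -> ctr[1]=0
Ev 11: PC=1 idx=1 pred=N actual=T -> ctr[1]=1

Answer: N N N N N N N N T N N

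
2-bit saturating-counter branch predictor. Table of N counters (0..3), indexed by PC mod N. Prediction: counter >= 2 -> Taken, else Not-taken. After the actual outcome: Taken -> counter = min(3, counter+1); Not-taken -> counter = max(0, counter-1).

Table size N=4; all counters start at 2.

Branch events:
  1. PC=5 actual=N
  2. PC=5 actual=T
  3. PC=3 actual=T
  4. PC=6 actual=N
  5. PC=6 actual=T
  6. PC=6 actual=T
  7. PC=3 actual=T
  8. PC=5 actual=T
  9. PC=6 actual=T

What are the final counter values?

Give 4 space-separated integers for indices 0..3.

Ev 1: PC=5 idx=1 pred=T actual=N -> ctr[1]=1
Ev 2: PC=5 idx=1 pred=N actual=T -> ctr[1]=2
Ev 3: PC=3 idx=3 pred=T actual=T -> ctr[3]=3
Ev 4: PC=6 idx=2 pred=T actual=N -> ctr[2]=1
Ev 5: PC=6 idx=2 pred=N actual=T -> ctr[2]=2
Ev 6: PC=6 idx=2 pred=T actual=T -> ctr[2]=3
Ev 7: PC=3 idx=3 pred=T actual=T -> ctr[3]=3
Ev 8: PC=5 idx=1 pred=T actual=T -> ctr[1]=3
Ev 9: PC=6 idx=2 pred=T actual=T -> ctr[2]=3

Answer: 2 3 3 3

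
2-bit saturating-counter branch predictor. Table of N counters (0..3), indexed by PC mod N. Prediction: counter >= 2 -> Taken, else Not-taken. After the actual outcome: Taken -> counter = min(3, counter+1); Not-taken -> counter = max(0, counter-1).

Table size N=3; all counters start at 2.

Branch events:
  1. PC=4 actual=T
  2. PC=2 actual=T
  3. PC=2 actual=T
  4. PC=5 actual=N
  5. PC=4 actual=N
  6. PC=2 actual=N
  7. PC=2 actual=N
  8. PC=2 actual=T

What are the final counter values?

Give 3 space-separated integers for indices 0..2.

Ev 1: PC=4 idx=1 pred=T actual=T -> ctr[1]=3
Ev 2: PC=2 idx=2 pred=T actual=T -> ctr[2]=3
Ev 3: PC=2 idx=2 pred=T actual=T -> ctr[2]=3
Ev 4: PC=5 idx=2 pred=T actual=N -> ctr[2]=2
Ev 5: PC=4 idx=1 pred=T actual=N -> ctr[1]=2
Ev 6: PC=2 idx=2 pred=T actual=N -> ctr[2]=1
Ev 7: PC=2 idx=2 pred=N actual=N -> ctr[2]=0
Ev 8: PC=2 idx=2 pred=N actual=T -> ctr[2]=1

Answer: 2 2 1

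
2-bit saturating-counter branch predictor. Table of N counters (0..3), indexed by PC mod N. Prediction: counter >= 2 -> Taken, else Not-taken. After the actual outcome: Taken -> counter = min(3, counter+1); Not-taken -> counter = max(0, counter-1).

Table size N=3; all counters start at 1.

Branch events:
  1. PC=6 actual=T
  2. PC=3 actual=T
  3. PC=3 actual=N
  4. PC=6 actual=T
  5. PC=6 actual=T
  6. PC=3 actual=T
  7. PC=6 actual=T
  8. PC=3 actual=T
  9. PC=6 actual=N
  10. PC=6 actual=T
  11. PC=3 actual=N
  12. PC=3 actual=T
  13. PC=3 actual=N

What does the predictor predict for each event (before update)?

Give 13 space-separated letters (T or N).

Answer: N T T T T T T T T T T T T

Derivation:
Ev 1: PC=6 idx=0 pred=N actual=T -> ctr[0]=2
Ev 2: PC=3 idx=0 pred=T actual=T -> ctr[0]=3
Ev 3: PC=3 idx=0 pred=T actual=N -> ctr[0]=2
Ev 4: PC=6 idx=0 pred=T actual=T -> ctr[0]=3
Ev 5: PC=6 idx=0 pred=T actual=T -> ctr[0]=3
Ev 6: PC=3 idx=0 pred=T actual=T -> ctr[0]=3
Ev 7: PC=6 idx=0 pred=T actual=T -> ctr[0]=3
Ev 8: PC=3 idx=0 pred=T actual=T -> ctr[0]=3
Ev 9: PC=6 idx=0 pred=T actual=N -> ctr[0]=2
Ev 10: PC=6 idx=0 pred=T actual=T -> ctr[0]=3
Ev 11: PC=3 idx=0 pred=T actual=N -> ctr[0]=2
Ev 12: PC=3 idx=0 pred=T actual=T -> ctr[0]=3
Ev 13: PC=3 idx=0 pred=T actual=N -> ctr[0]=2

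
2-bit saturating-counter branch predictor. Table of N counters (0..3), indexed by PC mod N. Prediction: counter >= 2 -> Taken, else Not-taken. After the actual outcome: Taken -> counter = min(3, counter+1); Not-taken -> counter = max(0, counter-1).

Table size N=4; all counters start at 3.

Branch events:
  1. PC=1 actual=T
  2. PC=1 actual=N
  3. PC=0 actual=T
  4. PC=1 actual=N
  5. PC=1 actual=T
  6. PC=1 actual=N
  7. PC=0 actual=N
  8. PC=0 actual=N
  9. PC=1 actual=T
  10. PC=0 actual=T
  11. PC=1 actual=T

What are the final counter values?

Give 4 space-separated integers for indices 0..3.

Answer: 2 3 3 3

Derivation:
Ev 1: PC=1 idx=1 pred=T actual=T -> ctr[1]=3
Ev 2: PC=1 idx=1 pred=T actual=N -> ctr[1]=2
Ev 3: PC=0 idx=0 pred=T actual=T -> ctr[0]=3
Ev 4: PC=1 idx=1 pred=T actual=N -> ctr[1]=1
Ev 5: PC=1 idx=1 pred=N actual=T -> ctr[1]=2
Ev 6: PC=1 idx=1 pred=T actual=N -> ctr[1]=1
Ev 7: PC=0 idx=0 pred=T actual=N -> ctr[0]=2
Ev 8: PC=0 idx=0 pred=T actual=N -> ctr[0]=1
Ev 9: PC=1 idx=1 pred=N actual=T -> ctr[1]=2
Ev 10: PC=0 idx=0 pred=N actual=T -> ctr[0]=2
Ev 11: PC=1 idx=1 pred=T actual=T -> ctr[1]=3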